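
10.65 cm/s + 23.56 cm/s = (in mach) 0.001005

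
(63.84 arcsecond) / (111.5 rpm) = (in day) 3.068e-10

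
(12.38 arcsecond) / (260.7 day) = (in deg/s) 1.527e-10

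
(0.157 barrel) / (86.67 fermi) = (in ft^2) 3.1e+12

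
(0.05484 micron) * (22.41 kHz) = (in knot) 0.002389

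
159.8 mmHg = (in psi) 3.09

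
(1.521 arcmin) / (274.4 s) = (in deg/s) 9.238e-05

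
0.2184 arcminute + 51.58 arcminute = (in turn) 0.002398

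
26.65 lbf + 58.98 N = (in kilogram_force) 18.1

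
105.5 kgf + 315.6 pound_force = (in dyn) 2.438e+08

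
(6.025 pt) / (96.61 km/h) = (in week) 1.31e-10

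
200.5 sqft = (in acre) 0.004603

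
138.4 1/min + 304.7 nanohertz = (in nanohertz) 2.307e+09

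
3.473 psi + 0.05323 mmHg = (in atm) 0.2364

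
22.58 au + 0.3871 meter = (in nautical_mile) 1.824e+09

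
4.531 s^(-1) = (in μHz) 4.531e+06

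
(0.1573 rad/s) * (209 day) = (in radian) 2.84e+06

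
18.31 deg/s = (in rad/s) 0.3196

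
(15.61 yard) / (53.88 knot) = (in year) 1.633e-08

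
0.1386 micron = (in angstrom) 1386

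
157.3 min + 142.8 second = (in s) 9581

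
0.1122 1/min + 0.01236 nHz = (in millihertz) 1.87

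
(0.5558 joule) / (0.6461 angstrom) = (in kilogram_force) 8.772e+08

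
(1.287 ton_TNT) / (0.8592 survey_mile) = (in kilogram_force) 3.971e+05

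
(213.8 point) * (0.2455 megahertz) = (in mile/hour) 4.142e+04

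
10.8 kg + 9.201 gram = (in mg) 1.081e+07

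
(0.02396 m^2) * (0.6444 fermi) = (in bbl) 9.711e-17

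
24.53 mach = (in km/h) 3.007e+04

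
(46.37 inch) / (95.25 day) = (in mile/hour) 3.201e-07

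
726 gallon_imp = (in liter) 3300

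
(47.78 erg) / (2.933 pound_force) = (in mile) 2.276e-10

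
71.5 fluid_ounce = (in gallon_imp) 0.4651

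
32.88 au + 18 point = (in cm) 4.919e+14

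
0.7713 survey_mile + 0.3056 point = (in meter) 1241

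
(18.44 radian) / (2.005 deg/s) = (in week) 0.0008713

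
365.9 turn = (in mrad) 2.299e+06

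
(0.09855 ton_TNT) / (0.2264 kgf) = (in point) 5.264e+11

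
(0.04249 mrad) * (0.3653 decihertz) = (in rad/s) 1.552e-06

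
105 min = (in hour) 1.75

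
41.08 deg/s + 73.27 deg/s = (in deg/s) 114.3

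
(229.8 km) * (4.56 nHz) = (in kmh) 0.003772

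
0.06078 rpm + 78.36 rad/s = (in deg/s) 4490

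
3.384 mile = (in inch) 2.144e+05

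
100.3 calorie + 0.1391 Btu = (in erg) 5.664e+09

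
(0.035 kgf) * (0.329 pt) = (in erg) 398.4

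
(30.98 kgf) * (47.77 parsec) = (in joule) 4.478e+20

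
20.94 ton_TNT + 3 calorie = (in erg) 8.761e+17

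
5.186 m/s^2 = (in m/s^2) 5.186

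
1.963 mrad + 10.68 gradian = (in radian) 0.1697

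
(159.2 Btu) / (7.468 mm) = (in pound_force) 5.056e+06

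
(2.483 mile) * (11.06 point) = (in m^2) 15.59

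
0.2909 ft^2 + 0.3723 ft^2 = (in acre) 1.522e-05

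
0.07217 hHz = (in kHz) 0.007217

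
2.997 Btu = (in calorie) 755.7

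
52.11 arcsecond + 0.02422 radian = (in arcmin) 84.13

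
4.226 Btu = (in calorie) 1066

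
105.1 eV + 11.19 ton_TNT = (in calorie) 1.119e+10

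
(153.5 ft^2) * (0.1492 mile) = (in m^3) 3424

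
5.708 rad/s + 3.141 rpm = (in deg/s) 345.9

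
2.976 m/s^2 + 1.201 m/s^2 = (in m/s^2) 4.177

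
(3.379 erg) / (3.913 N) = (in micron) 0.08635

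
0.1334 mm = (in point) 0.3781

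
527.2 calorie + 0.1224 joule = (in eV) 1.377e+22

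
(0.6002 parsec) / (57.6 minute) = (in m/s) 5.359e+12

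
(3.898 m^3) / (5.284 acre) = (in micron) 182.3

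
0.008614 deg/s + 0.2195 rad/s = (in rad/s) 0.2197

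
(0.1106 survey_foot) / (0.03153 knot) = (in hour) 0.0005773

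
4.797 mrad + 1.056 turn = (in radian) 6.64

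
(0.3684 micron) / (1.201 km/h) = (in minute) 1.84e-08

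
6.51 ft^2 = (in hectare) 6.048e-05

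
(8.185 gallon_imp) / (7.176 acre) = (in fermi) 1.281e+09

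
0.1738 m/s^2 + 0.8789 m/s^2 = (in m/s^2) 1.053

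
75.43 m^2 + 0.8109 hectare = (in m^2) 8184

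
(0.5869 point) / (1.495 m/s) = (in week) 2.29e-10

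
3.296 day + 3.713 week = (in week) 4.184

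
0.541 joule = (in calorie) 0.1293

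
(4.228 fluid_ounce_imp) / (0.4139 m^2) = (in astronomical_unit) 1.94e-15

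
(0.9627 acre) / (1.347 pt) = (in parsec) 2.657e-10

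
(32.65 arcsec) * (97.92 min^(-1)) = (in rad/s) 0.0002583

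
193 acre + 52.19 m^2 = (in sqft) 8.408e+06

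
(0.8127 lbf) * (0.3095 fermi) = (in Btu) 1.06e-18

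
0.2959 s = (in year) 9.383e-09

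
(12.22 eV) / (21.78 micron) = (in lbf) 2.021e-14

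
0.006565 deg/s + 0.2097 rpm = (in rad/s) 0.02207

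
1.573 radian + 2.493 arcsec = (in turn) 0.2504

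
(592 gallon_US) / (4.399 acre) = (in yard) 0.0001377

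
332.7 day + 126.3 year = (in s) 4.012e+09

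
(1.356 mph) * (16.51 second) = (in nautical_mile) 0.005404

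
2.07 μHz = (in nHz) 2070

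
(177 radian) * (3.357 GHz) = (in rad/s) 5.942e+11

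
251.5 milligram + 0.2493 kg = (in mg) 2.496e+05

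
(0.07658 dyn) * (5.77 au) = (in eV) 4.126e+24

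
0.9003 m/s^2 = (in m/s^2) 0.9003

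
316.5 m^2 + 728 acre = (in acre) 728.1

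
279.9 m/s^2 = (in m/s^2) 279.9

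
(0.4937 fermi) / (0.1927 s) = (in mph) 5.731e-15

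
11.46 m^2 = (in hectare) 0.001146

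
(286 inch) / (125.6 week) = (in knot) 1.859e-07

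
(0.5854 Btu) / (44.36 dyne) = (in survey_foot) 4.568e+06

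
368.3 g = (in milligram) 3.683e+05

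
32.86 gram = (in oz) 1.159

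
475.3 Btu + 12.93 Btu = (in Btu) 488.2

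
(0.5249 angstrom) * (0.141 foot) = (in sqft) 2.428e-11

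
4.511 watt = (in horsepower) 0.006049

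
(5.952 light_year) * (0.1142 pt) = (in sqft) 2.442e+13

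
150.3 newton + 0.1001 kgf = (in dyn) 1.513e+07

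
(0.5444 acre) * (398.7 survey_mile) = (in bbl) 8.891e+09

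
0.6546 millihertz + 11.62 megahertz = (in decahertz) 1.162e+06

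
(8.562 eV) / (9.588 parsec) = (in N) 4.637e-36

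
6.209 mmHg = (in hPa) 8.278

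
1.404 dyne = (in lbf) 3.156e-06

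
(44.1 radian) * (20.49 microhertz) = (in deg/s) 0.05177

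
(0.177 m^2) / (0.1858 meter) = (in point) 2700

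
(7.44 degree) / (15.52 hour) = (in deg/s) 0.0001332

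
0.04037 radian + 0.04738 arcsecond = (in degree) 2.313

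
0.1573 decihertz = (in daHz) 0.001573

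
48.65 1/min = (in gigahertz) 8.108e-10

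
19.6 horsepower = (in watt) 1.462e+04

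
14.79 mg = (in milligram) 14.79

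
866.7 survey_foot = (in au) 1.766e-09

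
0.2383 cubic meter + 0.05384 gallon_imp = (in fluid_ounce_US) 8066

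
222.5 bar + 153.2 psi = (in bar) 233.1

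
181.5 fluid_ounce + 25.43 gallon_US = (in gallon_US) 26.85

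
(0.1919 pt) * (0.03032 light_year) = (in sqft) 2.09e+11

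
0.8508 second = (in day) 9.847e-06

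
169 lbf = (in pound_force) 169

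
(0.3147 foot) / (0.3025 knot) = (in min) 0.01027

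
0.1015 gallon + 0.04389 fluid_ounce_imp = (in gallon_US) 0.1018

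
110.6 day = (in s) 9.556e+06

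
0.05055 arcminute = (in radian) 1.47e-05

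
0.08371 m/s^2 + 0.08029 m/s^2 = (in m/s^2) 0.164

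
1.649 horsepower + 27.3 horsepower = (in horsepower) 28.95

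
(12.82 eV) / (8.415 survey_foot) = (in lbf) 1.8e-19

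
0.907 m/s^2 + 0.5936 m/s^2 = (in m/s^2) 1.501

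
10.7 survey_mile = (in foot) 5.65e+04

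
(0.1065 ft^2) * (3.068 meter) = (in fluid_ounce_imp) 1068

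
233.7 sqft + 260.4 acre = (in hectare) 105.4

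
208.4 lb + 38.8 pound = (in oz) 3955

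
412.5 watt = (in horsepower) 0.5532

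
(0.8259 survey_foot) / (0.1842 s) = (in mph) 3.057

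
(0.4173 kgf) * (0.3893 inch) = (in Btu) 3.835e-05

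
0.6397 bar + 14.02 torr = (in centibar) 65.84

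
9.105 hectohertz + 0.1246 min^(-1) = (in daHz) 91.05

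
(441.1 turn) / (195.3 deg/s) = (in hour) 0.2259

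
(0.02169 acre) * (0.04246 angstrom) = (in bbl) 2.344e-09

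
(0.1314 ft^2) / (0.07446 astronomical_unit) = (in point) 3.107e-09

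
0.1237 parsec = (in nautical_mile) 2.061e+12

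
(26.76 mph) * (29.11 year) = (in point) 3.113e+13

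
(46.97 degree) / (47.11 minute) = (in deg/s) 0.01662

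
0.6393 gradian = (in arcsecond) 2071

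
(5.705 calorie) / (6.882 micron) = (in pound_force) 7.797e+05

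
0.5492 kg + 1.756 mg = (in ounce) 19.37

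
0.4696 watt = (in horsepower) 0.0006297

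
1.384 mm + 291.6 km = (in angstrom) 2.916e+15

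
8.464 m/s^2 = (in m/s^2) 8.464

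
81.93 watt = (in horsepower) 0.1099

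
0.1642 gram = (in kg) 0.0001642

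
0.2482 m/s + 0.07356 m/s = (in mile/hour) 0.7198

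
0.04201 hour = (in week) 0.0002501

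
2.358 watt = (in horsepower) 0.003162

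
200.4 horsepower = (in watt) 1.494e+05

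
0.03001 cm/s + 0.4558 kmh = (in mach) 0.0003727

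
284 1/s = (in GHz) 2.84e-07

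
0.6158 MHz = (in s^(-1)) 6.158e+05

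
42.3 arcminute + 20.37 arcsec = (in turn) 0.001974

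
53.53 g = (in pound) 0.118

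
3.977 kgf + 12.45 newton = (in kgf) 5.247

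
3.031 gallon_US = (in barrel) 0.07217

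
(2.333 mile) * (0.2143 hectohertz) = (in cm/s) 8.046e+06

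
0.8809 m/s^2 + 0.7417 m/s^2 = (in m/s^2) 1.623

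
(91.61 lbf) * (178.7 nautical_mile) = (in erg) 1.349e+15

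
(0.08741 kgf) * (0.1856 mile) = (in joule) 256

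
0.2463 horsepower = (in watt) 183.7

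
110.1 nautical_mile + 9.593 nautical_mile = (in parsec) 7.184e-12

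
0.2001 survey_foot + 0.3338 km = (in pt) 9.464e+05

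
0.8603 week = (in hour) 144.5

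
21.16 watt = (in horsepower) 0.02838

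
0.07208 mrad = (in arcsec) 14.87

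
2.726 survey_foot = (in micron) 8.309e+05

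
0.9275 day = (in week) 0.1325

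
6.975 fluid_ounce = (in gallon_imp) 0.04537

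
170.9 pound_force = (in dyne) 7.602e+07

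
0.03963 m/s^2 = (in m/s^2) 0.03963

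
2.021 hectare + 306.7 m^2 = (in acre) 5.07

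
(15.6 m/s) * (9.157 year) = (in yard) 4.927e+09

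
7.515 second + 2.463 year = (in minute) 1.295e+06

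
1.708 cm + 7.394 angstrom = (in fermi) 1.708e+13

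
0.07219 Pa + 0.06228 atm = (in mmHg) 47.33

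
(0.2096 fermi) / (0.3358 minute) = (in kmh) 3.745e-17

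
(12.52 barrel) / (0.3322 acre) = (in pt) 4.197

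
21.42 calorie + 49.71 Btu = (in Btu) 49.79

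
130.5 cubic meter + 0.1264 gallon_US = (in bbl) 820.8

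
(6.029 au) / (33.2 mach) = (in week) 131.9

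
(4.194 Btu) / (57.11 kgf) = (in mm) 7901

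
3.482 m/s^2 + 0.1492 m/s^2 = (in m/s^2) 3.631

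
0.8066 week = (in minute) 8131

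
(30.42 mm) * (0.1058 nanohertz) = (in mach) 9.452e-15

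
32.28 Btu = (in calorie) 8140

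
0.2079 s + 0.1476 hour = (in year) 1.686e-05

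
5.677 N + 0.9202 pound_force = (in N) 9.77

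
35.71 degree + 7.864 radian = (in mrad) 8487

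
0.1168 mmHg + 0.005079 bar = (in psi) 0.07592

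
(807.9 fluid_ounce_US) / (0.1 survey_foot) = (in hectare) 7.839e-05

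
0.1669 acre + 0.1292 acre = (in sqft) 1.29e+04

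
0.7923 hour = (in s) 2852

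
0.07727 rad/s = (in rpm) 0.7379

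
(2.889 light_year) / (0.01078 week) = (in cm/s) 4.192e+14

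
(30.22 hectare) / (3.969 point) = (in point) 6.118e+11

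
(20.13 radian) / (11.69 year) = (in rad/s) 5.46e-08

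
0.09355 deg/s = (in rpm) 0.01559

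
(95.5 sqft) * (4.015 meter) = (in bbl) 224.1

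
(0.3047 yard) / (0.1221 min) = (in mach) 0.0001117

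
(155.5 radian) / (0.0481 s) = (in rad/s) 3233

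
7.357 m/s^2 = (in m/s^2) 7.357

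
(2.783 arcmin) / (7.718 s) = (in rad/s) 0.0001049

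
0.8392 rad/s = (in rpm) 8.014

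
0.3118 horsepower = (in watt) 232.5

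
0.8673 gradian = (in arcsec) 2810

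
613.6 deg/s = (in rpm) 102.3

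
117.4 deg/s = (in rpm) 19.57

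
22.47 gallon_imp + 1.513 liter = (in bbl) 0.652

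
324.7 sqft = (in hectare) 0.003017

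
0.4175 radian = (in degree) 23.92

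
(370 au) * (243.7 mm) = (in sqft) 1.452e+14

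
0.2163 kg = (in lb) 0.4769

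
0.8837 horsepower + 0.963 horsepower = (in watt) 1377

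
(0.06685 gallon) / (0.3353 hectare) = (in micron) 0.07547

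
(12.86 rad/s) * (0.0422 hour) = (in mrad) 1.954e+06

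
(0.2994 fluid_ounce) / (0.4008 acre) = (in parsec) 1.769e-25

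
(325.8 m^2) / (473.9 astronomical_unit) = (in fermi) 4596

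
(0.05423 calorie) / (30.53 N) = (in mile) 4.618e-06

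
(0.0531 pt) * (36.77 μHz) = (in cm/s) 6.888e-08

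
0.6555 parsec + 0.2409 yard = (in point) 5.734e+19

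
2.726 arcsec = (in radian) 1.322e-05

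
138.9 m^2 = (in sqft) 1495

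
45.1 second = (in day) 0.000522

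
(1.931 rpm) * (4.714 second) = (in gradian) 60.68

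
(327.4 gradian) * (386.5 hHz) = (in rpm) 1.898e+06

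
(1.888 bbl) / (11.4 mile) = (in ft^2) 0.0001761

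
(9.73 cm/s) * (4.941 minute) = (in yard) 31.55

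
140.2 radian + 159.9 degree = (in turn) 22.76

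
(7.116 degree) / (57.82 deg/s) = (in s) 0.1231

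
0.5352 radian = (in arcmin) 1840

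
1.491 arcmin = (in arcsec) 89.46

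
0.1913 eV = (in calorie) 7.325e-21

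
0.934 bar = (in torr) 700.6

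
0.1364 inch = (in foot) 0.01137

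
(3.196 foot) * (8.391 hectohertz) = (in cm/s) 8.174e+04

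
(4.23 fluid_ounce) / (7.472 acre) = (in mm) 4.137e-06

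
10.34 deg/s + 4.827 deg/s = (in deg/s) 15.17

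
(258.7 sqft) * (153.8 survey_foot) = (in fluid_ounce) 3.81e+07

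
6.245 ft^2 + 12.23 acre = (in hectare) 4.949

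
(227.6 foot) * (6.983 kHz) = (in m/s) 4.844e+05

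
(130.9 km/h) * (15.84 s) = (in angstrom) 5.76e+12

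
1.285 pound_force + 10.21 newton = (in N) 15.93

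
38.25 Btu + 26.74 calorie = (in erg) 4.047e+11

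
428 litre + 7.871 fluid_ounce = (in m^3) 0.4282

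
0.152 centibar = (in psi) 0.02205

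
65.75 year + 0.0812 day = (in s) 2.073e+09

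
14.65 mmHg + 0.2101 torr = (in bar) 0.01981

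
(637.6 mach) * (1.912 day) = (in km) 3.586e+07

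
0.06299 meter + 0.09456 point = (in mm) 63.02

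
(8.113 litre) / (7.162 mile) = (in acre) 1.739e-10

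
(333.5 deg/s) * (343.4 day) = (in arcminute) 5.937e+11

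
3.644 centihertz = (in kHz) 3.644e-05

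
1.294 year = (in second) 4.081e+07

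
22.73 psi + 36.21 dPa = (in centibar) 156.7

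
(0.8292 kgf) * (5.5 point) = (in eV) 9.848e+16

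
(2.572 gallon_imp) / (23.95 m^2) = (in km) 4.882e-07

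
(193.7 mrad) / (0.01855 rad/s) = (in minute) 0.174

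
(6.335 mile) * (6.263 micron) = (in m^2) 0.06385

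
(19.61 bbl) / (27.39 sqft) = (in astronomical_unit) 8.19e-12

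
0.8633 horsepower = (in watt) 643.8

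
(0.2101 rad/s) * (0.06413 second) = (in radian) 0.01347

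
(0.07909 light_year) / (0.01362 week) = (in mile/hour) 2.032e+11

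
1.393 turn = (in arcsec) 1.805e+06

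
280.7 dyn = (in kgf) 0.0002862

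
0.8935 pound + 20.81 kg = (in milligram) 2.122e+07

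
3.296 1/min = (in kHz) 5.493e-05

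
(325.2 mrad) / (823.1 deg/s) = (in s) 0.02264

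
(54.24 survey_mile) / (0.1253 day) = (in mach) 0.02368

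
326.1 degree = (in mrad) 5692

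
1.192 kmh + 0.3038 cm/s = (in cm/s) 33.41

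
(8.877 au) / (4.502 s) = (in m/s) 2.95e+11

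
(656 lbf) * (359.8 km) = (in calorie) 2.509e+08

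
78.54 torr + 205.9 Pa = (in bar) 0.1068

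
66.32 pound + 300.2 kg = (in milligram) 3.303e+08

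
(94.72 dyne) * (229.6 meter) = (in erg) 2.175e+06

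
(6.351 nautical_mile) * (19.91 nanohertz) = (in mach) 6.878e-07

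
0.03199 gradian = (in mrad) 0.5025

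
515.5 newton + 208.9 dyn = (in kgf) 52.57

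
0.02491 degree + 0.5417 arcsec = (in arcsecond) 90.22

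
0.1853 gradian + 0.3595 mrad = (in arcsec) 674.5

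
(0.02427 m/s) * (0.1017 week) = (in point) 4.232e+06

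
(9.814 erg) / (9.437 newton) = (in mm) 0.000104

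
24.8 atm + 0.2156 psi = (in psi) 364.7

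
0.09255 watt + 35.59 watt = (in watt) 35.68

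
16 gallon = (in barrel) 0.381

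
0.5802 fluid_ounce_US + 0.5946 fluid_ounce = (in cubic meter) 3.474e-05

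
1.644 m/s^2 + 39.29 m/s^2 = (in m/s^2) 40.93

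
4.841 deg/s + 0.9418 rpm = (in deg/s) 10.49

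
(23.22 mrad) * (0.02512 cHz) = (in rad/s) 5.833e-06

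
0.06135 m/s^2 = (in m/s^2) 0.06135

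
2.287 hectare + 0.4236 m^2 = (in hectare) 2.287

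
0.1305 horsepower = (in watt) 97.31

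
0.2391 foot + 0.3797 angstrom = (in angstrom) 7.288e+08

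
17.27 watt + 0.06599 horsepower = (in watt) 66.48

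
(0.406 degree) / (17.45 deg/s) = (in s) 0.02327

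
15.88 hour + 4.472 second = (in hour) 15.88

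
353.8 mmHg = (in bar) 0.4717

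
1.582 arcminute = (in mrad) 0.4602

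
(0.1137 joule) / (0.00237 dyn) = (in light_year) 5.071e-10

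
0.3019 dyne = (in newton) 3.019e-06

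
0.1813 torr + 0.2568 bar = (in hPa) 257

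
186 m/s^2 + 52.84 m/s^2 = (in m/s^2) 238.8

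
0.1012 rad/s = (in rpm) 0.9664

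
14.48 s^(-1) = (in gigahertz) 1.448e-08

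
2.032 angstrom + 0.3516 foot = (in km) 0.0001072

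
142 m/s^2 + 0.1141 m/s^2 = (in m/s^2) 142.1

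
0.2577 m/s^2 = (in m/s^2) 0.2577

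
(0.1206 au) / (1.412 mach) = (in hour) 1.042e+04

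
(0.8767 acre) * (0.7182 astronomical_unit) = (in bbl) 2.398e+15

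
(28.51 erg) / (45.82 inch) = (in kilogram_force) 2.498e-07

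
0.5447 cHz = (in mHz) 5.447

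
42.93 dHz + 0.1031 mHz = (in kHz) 0.004293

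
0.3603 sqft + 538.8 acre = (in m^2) 2.18e+06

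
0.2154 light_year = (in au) 1.362e+04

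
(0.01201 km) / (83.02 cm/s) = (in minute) 0.2411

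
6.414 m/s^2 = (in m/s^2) 6.414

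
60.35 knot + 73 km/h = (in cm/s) 5132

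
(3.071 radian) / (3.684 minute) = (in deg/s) 0.796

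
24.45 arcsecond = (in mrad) 0.1185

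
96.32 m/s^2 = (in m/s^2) 96.32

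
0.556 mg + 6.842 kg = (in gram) 6842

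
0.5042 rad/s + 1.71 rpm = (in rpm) 6.525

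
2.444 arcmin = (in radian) 0.0007109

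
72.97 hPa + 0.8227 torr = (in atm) 0.0731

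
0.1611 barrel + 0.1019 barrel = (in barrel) 0.263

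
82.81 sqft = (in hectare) 0.0007693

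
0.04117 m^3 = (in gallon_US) 10.88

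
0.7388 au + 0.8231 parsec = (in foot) 8.333e+16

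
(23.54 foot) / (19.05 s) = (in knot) 0.7321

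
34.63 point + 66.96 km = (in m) 6.696e+04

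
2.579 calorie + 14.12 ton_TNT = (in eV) 3.687e+29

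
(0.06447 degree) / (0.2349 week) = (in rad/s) 7.92e-09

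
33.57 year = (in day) 1.225e+04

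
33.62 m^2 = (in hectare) 0.003362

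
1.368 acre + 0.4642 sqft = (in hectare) 0.5536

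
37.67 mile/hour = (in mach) 0.04946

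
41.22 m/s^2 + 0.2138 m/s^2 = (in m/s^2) 41.43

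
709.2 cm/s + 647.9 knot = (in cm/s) 3.404e+04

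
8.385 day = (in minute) 1.207e+04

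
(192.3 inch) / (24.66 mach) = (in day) 6.733e-09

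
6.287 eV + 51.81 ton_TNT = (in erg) 2.168e+18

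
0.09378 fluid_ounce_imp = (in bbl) 1.676e-05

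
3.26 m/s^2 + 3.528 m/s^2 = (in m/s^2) 6.788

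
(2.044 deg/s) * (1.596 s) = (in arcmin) 195.7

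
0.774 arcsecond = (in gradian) 0.0002389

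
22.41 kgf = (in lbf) 49.41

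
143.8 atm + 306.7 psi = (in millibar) 1.669e+05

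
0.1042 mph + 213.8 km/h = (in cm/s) 5944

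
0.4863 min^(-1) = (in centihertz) 0.8105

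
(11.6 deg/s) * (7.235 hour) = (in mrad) 5.273e+06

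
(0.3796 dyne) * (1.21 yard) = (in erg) 42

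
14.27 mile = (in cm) 2.297e+06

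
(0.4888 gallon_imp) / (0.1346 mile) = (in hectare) 1.026e-09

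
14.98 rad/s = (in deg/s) 858.3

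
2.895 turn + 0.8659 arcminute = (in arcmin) 6.253e+04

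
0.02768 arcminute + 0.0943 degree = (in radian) 0.001654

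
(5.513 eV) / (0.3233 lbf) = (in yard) 6.717e-19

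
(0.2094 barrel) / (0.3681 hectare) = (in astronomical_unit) 6.046e-17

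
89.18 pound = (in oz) 1427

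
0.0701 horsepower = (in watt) 52.27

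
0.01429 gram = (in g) 0.01429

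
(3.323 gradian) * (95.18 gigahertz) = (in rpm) 4.744e+10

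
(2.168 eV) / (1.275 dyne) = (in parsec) 8.829e-31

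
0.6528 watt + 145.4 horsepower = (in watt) 1.084e+05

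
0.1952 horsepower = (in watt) 145.6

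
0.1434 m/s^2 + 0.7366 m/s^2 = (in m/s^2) 0.88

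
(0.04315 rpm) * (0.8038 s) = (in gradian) 0.2312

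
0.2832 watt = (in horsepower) 0.0003798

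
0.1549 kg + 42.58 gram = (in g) 197.5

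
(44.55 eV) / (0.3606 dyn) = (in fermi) 1979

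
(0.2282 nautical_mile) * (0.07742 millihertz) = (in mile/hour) 0.07319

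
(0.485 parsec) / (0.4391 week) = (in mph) 1.261e+11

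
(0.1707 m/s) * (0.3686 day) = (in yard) 5945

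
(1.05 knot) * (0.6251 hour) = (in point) 3.446e+06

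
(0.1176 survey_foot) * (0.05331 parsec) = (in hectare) 5.896e+09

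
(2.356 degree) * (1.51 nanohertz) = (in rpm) 5.929e-10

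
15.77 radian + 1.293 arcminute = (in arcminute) 5.421e+04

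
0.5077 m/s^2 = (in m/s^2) 0.5077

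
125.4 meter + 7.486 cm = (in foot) 411.7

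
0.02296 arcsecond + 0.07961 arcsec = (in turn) 7.914e-08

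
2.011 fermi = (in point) 5.7e-12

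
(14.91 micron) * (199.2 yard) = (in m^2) 0.002716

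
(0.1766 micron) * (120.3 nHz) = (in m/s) 2.124e-14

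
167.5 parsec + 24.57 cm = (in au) 3.455e+07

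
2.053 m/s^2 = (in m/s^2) 2.053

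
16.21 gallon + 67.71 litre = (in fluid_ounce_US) 4364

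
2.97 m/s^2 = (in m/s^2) 2.97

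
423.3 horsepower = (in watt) 3.157e+05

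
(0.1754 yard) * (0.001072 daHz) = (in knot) 0.003342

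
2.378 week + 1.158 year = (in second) 3.796e+07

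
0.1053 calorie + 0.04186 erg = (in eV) 2.75e+18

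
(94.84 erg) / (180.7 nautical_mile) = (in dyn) 2.834e-06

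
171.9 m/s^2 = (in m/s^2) 171.9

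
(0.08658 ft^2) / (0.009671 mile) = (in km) 5.168e-07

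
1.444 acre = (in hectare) 0.5844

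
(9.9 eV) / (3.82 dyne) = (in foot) 1.362e-13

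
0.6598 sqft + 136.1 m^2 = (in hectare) 0.01362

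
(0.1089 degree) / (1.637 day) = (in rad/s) 1.344e-08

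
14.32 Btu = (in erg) 1.511e+11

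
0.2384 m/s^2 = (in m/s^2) 0.2384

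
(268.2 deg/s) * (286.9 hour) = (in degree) 2.77e+08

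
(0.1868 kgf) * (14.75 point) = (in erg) 9.532e+04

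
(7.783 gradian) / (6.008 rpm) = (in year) 6.162e-09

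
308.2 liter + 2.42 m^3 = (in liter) 2728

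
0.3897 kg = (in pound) 0.8591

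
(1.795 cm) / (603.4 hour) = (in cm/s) 8.263e-07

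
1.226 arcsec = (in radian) 5.944e-06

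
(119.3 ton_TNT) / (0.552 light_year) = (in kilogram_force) 9.746e-06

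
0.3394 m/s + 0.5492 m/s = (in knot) 1.727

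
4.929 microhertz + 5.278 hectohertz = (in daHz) 52.78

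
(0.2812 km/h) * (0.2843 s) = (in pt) 62.95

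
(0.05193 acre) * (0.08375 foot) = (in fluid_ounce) 1.814e+05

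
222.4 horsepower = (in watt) 1.658e+05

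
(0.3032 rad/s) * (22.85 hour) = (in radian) 2.494e+04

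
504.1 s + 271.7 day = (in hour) 6521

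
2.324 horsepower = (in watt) 1733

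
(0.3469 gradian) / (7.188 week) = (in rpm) 1.197e-08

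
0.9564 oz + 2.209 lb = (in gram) 1029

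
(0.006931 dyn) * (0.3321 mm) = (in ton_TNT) 5.501e-21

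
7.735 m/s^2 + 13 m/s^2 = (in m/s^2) 20.73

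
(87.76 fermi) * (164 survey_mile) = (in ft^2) 2.493e-07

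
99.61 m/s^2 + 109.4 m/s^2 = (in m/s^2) 209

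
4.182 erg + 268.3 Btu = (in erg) 2.831e+12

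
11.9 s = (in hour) 0.003306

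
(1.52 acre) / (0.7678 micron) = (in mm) 8.011e+12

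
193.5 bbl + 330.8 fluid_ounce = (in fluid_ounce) 1.041e+06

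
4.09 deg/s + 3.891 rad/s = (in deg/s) 227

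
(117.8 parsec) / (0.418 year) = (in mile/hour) 6.168e+11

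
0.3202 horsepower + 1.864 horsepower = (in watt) 1629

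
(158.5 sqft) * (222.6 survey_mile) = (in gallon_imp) 1.16e+09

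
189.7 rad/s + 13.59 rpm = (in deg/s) 1.095e+04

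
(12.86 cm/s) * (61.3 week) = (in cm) 4.768e+08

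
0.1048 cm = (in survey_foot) 0.003438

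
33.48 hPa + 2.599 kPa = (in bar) 0.05947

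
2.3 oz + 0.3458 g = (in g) 65.55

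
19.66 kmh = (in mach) 0.01604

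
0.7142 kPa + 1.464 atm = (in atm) 1.471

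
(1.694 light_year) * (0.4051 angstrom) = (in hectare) 64.92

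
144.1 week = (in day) 1009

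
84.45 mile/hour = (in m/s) 37.75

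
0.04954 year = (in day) 18.08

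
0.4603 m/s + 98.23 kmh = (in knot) 53.93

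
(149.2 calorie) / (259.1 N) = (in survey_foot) 7.905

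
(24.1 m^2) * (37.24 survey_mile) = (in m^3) 1.444e+06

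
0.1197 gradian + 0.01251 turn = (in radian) 0.08048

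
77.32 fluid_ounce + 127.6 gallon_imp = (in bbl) 3.663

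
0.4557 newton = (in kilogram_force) 0.04647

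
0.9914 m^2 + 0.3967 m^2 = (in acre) 0.000343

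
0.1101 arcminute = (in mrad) 0.03203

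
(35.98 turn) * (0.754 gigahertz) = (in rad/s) 1.705e+11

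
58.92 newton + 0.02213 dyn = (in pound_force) 13.25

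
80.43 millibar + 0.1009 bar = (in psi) 2.63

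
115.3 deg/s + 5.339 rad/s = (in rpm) 70.2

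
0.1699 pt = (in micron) 59.94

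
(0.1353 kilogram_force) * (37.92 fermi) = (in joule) 5.031e-14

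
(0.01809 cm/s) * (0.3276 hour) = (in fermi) 2.133e+14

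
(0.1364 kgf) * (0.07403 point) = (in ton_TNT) 8.349e-15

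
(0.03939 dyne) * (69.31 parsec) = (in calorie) 2.013e+11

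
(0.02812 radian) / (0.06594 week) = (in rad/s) 7.051e-07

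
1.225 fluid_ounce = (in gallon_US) 0.00957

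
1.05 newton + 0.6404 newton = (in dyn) 1.69e+05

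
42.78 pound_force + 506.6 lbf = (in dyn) 2.444e+08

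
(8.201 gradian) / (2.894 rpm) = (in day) 4.92e-06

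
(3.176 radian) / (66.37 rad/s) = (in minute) 0.0007975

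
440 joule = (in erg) 4.4e+09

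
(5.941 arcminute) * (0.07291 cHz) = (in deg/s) 7.219e-05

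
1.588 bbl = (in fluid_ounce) 8537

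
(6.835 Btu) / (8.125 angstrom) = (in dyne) 8.875e+17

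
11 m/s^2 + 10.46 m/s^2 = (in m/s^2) 21.46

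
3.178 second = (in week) 5.255e-06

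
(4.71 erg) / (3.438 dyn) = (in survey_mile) 8.513e-06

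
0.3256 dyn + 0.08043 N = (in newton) 0.08043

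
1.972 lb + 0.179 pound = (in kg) 0.9757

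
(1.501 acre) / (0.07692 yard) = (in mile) 53.66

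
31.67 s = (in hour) 0.008797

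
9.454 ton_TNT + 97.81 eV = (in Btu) 3.749e+07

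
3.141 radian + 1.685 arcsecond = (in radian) 3.141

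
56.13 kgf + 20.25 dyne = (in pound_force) 123.7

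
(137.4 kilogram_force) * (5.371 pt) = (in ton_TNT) 6.102e-10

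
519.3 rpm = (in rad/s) 54.38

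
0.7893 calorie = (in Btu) 0.00313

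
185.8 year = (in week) 9688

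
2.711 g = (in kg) 0.002711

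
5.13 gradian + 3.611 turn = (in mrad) 2.277e+04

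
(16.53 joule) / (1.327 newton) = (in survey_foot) 40.87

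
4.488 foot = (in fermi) 1.368e+15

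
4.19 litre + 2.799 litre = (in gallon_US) 1.846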